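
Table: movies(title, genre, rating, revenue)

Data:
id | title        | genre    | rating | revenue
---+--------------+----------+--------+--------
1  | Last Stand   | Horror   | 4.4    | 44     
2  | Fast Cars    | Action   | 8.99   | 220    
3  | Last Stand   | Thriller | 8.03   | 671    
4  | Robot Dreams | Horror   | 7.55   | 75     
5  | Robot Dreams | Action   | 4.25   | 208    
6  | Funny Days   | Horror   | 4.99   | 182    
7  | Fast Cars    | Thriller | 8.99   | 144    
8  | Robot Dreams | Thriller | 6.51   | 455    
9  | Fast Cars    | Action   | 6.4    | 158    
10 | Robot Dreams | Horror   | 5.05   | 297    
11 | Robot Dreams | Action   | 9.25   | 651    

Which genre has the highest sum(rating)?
SELECT genre, SUM(rating) as val
FROM movies
GROUP BY genre
ORDER BY val DESC
LIMIT 1

Result: Action with sum(rating) = 28.89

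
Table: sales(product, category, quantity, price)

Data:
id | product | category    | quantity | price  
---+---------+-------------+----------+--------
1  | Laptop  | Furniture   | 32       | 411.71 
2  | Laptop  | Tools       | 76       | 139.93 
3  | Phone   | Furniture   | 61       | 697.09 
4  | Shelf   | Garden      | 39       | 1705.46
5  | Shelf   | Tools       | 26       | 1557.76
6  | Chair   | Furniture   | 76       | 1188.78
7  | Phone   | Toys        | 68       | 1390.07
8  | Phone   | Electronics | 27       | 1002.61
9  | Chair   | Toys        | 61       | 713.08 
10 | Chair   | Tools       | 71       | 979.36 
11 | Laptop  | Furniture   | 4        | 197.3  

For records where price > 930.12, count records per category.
SELECT category, COUNT(*)
FROM sales
WHERE price > 930.12
GROUP BY category

Note: WHERE filters rows before grouping.

Result:
  Electronics: 1
  Furniture: 1
  Garden: 1
  Tools: 2
  Toys: 1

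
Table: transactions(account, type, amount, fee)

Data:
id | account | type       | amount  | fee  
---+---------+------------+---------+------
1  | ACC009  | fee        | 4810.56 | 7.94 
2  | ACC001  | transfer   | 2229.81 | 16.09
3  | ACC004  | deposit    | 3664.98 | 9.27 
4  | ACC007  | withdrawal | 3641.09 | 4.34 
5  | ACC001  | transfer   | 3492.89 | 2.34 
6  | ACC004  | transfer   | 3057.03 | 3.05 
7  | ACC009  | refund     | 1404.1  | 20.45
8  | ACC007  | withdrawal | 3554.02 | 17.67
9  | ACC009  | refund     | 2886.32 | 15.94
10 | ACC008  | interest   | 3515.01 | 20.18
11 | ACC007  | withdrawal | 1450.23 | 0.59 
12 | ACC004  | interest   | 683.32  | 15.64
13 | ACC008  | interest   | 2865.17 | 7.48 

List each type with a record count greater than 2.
SELECT type, COUNT(*) as cnt
FROM transactions
GROUP BY type
HAVING COUNT(*) > 2

Result:
  interest: 3
  transfer: 3
  withdrawal: 3

Note: HAVING filters groups after aggregation, WHERE filters rows before.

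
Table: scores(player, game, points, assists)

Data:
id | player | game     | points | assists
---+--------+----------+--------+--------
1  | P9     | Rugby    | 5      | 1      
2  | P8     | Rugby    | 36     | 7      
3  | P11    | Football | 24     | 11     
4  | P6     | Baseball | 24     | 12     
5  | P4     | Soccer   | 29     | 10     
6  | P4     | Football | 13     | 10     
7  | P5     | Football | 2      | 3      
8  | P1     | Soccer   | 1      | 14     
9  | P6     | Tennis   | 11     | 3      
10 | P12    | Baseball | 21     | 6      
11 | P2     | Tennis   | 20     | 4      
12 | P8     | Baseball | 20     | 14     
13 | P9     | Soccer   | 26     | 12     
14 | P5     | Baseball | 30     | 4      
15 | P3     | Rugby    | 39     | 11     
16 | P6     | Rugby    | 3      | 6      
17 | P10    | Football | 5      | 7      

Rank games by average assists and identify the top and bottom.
SELECT game, AVG(assists)
FROM scores
GROUP BY game
ORDER BY AVG(assists)

All groups:
  Tennis: 3.50
  Rugby: 6.25
  Football: 7.75
  Baseball: 9.00
  Soccer: 12.00

Highest: Soccer (12.00)
Lowest: Tennis (3.50)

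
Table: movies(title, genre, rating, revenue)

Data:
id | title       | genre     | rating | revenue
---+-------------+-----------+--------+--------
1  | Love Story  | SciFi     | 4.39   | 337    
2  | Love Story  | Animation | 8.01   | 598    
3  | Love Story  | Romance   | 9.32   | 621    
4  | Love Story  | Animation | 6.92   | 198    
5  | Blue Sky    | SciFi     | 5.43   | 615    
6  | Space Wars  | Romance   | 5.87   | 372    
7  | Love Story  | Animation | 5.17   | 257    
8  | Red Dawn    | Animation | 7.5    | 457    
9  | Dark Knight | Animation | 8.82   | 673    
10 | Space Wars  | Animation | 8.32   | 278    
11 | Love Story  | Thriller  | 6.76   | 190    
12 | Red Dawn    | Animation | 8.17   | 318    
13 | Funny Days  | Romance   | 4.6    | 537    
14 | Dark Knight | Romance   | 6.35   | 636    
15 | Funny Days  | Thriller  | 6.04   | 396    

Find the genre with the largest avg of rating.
SELECT genre, AVG(rating) as val
FROM movies
GROUP BY genre
ORDER BY val DESC
LIMIT 1

Result: Animation with avg(rating) = 7.56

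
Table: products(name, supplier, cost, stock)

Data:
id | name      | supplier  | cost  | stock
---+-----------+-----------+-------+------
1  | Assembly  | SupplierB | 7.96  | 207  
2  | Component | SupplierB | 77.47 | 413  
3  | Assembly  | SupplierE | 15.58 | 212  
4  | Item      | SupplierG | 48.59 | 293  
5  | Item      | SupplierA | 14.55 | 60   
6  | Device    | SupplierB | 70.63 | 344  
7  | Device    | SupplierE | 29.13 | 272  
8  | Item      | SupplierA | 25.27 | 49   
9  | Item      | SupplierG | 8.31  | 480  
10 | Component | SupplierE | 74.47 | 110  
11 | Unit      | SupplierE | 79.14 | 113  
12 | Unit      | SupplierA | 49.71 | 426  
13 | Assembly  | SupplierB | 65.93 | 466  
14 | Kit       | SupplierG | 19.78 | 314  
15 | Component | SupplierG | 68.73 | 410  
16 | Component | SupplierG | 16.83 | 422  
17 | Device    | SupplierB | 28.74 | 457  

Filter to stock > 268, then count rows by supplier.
SELECT supplier, COUNT(*)
FROM products
WHERE stock > 268
GROUP BY supplier

Note: WHERE filters rows before grouping.

Result:
  SupplierA: 1
  SupplierB: 4
  SupplierE: 1
  SupplierG: 5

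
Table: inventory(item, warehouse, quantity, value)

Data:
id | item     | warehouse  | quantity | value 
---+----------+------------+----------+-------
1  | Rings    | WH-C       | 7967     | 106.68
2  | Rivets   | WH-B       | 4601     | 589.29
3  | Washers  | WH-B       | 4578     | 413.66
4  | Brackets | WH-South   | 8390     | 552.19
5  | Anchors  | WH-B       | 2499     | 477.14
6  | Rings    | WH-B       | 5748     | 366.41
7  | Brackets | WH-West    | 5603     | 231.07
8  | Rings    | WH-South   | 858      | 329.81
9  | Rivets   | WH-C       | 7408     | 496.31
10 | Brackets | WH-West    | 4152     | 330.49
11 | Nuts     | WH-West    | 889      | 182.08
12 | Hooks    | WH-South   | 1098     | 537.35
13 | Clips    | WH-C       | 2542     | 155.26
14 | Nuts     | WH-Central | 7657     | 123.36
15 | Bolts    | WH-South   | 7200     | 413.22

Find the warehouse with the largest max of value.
SELECT warehouse, MAX(value) as val
FROM inventory
GROUP BY warehouse
ORDER BY val DESC
LIMIT 1

Result: WH-B with max(value) = 589.29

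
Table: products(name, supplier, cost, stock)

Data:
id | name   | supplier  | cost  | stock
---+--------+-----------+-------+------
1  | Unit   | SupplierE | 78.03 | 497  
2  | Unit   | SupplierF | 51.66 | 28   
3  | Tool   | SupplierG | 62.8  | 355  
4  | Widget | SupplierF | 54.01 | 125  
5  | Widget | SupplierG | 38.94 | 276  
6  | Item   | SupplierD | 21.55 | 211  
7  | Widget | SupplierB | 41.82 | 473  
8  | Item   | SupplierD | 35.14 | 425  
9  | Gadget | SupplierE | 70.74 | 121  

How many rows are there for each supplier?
SELECT supplier, COUNT(*) as count
FROM products
GROUP BY supplier

Result:
  SupplierB: 1
  SupplierD: 2
  SupplierE: 2
  SupplierF: 2
  SupplierG: 2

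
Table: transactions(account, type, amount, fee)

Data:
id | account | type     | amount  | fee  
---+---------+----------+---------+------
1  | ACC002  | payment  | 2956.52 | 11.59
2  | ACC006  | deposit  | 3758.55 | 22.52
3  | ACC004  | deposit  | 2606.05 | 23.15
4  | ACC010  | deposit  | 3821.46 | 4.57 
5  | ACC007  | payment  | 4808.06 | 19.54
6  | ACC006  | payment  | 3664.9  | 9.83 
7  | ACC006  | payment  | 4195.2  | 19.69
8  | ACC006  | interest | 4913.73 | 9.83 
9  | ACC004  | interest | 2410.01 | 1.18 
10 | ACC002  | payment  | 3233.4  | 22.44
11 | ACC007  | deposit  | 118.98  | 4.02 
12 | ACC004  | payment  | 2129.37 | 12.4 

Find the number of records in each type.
SELECT type, COUNT(*) as count
FROM transactions
GROUP BY type

Result:
  deposit: 4
  interest: 2
  payment: 6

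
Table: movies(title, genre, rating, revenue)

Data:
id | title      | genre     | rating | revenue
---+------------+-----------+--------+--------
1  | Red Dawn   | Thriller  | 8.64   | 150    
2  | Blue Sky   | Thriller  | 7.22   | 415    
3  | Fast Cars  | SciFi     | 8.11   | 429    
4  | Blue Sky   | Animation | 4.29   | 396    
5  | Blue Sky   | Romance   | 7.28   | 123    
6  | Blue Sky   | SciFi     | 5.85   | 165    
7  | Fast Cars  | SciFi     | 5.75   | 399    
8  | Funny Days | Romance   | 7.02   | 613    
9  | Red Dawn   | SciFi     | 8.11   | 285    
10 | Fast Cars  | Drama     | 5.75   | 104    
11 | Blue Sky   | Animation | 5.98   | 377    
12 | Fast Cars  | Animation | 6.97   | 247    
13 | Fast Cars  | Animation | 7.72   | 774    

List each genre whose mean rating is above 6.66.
SELECT genre, AVG(rating)
FROM movies
GROUP BY genre
HAVING AVG(rating) > 6.66

Result:
  Romance: avg=7.15
  SciFi: avg=6.96
  Thriller: avg=7.93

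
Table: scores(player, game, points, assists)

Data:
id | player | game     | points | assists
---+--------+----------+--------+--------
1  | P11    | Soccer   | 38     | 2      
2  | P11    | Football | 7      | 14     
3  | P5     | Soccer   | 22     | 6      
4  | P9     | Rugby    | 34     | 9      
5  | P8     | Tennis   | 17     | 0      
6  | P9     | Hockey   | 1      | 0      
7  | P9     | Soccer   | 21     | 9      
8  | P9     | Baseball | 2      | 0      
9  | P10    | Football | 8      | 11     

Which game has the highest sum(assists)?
SELECT game, SUM(assists) as val
FROM scores
GROUP BY game
ORDER BY val DESC
LIMIT 1

Result: Football with sum(assists) = 25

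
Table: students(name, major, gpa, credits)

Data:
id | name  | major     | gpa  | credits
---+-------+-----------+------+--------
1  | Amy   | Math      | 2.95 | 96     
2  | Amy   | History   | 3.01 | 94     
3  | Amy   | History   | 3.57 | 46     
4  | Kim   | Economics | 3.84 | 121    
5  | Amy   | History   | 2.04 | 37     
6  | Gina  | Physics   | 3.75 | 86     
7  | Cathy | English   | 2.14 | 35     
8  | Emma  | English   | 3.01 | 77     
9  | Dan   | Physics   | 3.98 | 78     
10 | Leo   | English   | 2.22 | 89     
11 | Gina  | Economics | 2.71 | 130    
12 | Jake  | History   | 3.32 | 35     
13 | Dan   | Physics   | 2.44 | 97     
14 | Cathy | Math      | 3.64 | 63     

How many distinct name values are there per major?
SELECT major, COUNT(DISTINCT name)
FROM students
GROUP BY major

Result:
  Economics: 2 distinct
  English: 3 distinct
  History: 2 distinct
  Math: 2 distinct
  Physics: 2 distinct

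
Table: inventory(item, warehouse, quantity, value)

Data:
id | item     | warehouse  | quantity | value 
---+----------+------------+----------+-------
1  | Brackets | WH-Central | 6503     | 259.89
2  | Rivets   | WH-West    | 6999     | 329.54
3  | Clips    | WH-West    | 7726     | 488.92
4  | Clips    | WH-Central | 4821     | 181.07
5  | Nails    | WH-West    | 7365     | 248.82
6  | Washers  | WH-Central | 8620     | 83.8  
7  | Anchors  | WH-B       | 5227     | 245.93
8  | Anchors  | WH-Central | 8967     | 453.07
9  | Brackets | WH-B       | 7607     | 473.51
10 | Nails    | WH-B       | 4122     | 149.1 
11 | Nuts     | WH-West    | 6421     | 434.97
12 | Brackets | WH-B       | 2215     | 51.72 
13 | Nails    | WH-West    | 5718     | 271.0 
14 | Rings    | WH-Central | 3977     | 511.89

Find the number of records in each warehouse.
SELECT warehouse, COUNT(*) as count
FROM inventory
GROUP BY warehouse

Result:
  WH-B: 4
  WH-Central: 5
  WH-West: 5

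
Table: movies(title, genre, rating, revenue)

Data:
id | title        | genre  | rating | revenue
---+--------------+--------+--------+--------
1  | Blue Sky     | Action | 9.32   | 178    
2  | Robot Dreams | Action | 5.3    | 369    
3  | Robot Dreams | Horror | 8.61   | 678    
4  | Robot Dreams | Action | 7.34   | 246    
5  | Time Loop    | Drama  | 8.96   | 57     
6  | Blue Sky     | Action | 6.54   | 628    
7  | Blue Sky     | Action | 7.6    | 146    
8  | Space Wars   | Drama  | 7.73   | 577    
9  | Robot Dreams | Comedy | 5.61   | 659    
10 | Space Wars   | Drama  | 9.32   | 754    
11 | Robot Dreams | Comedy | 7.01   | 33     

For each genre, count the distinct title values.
SELECT genre, COUNT(DISTINCT title)
FROM movies
GROUP BY genre

Result:
  Action: 2 distinct
  Comedy: 1 distinct
  Drama: 2 distinct
  Horror: 1 distinct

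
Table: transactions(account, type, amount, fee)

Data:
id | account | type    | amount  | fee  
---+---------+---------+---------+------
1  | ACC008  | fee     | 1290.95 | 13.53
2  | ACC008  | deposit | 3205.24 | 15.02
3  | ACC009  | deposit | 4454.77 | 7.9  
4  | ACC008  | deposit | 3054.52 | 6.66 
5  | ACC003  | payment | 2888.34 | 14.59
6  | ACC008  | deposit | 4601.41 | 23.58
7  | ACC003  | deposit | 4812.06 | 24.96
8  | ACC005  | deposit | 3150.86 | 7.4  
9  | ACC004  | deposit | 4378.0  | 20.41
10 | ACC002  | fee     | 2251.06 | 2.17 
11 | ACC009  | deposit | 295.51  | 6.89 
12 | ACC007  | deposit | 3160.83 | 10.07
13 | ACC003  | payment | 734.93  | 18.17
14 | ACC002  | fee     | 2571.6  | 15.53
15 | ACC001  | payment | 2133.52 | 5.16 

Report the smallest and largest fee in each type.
SELECT type, MIN(fee), MAX(fee)
FROM transactions
GROUP BY type

Result:
  deposit: min=6.66, max=24.96
  fee: min=2.17, max=15.53
  payment: min=5.16, max=18.17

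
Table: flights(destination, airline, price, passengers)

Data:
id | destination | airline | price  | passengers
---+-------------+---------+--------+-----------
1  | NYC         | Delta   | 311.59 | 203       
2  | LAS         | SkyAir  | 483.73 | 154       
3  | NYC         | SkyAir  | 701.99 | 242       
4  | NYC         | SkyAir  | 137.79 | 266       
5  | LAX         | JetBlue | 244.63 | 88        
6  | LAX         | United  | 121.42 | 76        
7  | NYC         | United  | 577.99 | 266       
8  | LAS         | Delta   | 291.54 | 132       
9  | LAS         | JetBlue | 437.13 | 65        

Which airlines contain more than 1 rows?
SELECT airline, COUNT(*) as cnt
FROM flights
GROUP BY airline
HAVING COUNT(*) > 1

Result:
  Delta: 2
  JetBlue: 2
  SkyAir: 3
  United: 2

Note: HAVING filters groups after aggregation, WHERE filters rows before.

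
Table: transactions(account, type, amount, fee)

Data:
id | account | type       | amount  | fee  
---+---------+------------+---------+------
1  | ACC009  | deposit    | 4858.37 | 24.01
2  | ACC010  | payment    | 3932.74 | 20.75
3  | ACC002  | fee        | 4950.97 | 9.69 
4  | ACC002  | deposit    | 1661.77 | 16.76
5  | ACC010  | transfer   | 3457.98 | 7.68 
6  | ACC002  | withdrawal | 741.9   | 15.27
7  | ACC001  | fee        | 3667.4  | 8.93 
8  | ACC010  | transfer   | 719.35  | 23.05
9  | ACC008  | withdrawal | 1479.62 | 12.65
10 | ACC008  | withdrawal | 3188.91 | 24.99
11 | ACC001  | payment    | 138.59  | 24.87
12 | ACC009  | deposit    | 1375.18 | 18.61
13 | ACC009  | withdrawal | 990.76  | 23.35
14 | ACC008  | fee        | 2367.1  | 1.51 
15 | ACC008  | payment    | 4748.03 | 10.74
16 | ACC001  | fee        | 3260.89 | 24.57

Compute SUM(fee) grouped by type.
SELECT type, SUM(fee) as result
FROM transactions
GROUP BY type

Result:
  deposit: 59.38
  fee: 44.70
  payment: 56.36
  transfer: 30.73
  withdrawal: 76.26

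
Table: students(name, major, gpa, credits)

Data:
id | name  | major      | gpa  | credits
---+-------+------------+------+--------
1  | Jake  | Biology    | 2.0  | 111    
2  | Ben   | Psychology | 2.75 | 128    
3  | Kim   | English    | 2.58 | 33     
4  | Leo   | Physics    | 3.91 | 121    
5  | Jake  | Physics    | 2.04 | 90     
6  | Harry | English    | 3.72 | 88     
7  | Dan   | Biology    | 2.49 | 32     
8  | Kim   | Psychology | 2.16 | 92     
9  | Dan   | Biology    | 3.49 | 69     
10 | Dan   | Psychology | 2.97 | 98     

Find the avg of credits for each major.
SELECT major, AVG(credits) as result
FROM students
GROUP BY major

Result:
  Biology: 70.67
  English: 60.50
  Physics: 105.50
  Psychology: 106.00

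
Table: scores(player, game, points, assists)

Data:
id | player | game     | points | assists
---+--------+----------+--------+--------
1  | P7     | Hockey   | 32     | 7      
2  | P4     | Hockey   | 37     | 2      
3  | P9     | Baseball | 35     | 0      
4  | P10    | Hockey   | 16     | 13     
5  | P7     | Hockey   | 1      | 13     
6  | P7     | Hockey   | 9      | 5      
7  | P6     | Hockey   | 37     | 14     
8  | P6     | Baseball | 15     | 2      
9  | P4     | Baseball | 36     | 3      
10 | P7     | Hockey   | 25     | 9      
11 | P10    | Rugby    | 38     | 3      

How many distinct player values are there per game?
SELECT game, COUNT(DISTINCT player)
FROM scores
GROUP BY game

Result:
  Baseball: 3 distinct
  Hockey: 4 distinct
  Rugby: 1 distinct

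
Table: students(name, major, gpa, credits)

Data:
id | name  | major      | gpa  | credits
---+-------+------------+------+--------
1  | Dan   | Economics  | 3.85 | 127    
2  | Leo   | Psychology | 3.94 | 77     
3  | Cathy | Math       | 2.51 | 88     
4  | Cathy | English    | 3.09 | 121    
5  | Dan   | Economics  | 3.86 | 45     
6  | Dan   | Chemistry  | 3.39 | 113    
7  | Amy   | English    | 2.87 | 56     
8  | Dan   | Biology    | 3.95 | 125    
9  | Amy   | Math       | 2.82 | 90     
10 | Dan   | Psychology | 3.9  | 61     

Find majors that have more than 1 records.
SELECT major, COUNT(*) as cnt
FROM students
GROUP BY major
HAVING COUNT(*) > 1

Result:
  Economics: 2
  English: 2
  Math: 2
  Psychology: 2

Note: HAVING filters groups after aggregation, WHERE filters rows before.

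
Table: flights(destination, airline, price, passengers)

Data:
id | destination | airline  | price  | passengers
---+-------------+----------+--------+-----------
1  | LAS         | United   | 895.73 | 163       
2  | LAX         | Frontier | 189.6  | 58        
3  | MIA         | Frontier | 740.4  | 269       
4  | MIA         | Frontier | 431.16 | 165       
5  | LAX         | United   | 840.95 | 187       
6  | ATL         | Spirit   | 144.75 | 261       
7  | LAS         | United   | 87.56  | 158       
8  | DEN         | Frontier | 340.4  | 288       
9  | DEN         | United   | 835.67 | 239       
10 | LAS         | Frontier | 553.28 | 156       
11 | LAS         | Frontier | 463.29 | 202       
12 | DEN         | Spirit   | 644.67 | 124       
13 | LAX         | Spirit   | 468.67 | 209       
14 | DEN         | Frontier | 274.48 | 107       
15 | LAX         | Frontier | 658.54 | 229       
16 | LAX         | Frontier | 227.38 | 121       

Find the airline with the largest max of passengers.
SELECT airline, MAX(passengers) as val
FROM flights
GROUP BY airline
ORDER BY val DESC
LIMIT 1

Result: Frontier with max(passengers) = 288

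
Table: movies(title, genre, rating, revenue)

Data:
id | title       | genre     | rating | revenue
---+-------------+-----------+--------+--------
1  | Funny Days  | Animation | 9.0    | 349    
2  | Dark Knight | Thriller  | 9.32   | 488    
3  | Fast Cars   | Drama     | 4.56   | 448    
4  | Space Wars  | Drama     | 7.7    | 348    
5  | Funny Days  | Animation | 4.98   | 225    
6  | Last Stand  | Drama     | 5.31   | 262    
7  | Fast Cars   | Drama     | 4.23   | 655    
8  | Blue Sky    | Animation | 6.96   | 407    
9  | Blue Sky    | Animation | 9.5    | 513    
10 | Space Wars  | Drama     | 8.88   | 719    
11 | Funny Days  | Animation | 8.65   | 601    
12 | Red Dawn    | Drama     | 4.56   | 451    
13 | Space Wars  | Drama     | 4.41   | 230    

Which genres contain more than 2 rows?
SELECT genre, COUNT(*) as cnt
FROM movies
GROUP BY genre
HAVING COUNT(*) > 2

Result:
  Animation: 5
  Drama: 7

Note: HAVING filters groups after aggregation, WHERE filters rows before.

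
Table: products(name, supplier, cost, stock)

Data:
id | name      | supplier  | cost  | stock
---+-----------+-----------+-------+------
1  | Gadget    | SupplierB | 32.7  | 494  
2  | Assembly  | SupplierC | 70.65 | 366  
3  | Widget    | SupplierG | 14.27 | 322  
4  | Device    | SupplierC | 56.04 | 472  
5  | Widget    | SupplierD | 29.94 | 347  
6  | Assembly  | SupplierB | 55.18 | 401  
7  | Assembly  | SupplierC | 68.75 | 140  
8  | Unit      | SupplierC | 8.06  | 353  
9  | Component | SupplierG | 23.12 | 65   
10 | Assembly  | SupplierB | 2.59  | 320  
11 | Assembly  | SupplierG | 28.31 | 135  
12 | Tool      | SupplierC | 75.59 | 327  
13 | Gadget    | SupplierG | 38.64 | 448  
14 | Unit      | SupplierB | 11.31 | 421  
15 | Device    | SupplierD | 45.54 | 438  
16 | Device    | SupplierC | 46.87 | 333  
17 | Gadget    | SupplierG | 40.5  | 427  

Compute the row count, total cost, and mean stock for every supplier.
SELECT supplier,
       COUNT(*) as cnt,
       SUM(cost) as total_cost,
       AVG(stock) as avg_stock
FROM products
GROUP BY supplier

Result:
  SupplierB: 4 records, 101.78 total cost, 409.00 avg stock
  SupplierC: 6 records, 325.96 total cost, 331.83 avg stock
  SupplierD: 2 records, 75.48 total cost, 392.50 avg stock
  SupplierG: 5 records, 144.84 total cost, 279.40 avg stock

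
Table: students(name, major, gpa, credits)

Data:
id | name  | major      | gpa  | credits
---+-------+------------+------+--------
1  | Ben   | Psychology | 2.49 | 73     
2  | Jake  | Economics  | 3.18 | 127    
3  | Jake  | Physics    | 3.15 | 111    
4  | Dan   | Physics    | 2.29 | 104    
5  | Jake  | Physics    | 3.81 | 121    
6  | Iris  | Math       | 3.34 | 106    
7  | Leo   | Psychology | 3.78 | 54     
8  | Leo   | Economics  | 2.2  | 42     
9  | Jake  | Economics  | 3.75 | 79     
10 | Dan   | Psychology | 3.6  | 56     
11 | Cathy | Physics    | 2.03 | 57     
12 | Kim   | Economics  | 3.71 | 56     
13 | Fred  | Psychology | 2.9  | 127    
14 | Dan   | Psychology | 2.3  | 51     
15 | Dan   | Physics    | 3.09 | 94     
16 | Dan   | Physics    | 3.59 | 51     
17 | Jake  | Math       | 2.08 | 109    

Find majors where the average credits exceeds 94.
SELECT major, AVG(credits)
FROM students
GROUP BY major
HAVING AVG(credits) > 94

Result:
  Math: avg=107.50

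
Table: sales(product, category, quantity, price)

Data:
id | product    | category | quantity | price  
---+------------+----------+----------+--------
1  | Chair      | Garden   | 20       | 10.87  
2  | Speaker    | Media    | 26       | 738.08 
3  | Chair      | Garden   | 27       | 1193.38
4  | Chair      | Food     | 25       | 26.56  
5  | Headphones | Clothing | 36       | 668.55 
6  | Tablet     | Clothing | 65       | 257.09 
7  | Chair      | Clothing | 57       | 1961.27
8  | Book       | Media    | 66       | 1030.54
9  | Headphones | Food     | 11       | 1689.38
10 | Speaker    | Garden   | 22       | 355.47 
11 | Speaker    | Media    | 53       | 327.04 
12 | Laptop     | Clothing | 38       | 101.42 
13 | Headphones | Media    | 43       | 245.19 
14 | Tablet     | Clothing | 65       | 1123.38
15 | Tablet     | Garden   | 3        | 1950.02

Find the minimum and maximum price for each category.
SELECT category, MIN(price), MAX(price)
FROM sales
GROUP BY category

Result:
  Clothing: min=101.42, max=1961.27
  Food: min=26.56, max=1689.38
  Garden: min=10.87, max=1950.02
  Media: min=245.19, max=1030.54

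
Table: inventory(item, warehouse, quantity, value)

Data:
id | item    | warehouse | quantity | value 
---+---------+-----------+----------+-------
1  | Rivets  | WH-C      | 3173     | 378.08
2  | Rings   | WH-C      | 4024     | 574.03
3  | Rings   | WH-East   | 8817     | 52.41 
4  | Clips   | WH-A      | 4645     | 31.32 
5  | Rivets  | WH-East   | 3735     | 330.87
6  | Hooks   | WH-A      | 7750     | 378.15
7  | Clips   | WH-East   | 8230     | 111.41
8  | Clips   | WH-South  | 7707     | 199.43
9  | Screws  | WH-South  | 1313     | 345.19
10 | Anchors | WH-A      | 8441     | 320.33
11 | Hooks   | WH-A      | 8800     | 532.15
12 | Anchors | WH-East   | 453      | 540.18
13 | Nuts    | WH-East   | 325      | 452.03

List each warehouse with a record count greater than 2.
SELECT warehouse, COUNT(*) as cnt
FROM inventory
GROUP BY warehouse
HAVING COUNT(*) > 2

Result:
  WH-A: 4
  WH-East: 5

Note: HAVING filters groups after aggregation, WHERE filters rows before.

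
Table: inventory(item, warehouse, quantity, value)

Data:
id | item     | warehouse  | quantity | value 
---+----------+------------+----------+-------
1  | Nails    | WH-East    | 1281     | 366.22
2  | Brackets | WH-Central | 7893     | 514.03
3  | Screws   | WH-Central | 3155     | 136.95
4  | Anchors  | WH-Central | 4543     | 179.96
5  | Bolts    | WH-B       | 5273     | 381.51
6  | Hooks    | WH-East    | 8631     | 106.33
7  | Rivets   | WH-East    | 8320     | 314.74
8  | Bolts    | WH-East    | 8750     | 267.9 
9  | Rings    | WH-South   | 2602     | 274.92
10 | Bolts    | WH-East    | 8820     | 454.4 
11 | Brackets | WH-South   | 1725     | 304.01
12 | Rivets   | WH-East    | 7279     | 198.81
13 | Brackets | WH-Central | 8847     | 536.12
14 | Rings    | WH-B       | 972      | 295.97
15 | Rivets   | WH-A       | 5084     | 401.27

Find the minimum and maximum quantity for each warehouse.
SELECT warehouse, MIN(quantity), MAX(quantity)
FROM inventory
GROUP BY warehouse

Result:
  WH-A: min=5084, max=5084
  WH-B: min=972, max=5273
  WH-Central: min=3155, max=8847
  WH-East: min=1281, max=8820
  WH-South: min=1725, max=2602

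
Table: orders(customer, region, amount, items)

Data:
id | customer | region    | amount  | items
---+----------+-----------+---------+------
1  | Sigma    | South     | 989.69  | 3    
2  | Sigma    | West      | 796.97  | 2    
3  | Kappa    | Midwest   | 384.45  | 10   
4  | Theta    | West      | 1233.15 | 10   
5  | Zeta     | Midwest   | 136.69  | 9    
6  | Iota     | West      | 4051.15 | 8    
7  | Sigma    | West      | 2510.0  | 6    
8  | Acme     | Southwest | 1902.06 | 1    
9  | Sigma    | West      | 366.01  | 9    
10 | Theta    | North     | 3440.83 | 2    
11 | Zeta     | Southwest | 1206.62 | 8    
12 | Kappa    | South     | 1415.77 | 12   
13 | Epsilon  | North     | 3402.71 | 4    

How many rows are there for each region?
SELECT region, COUNT(*) as count
FROM orders
GROUP BY region

Result:
  Midwest: 2
  North: 2
  South: 2
  Southwest: 2
  West: 5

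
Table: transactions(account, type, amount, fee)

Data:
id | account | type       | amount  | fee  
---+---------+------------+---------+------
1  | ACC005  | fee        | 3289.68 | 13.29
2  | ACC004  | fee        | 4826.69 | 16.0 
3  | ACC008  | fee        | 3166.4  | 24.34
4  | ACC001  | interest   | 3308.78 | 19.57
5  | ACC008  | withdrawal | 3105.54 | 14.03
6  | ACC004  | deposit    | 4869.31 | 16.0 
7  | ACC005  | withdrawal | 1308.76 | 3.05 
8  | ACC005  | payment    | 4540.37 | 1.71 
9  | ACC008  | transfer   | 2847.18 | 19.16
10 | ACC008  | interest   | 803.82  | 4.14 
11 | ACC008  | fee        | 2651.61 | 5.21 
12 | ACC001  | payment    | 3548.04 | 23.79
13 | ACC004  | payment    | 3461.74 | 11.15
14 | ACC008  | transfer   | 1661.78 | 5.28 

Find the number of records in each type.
SELECT type, COUNT(*) as count
FROM transactions
GROUP BY type

Result:
  deposit: 1
  fee: 4
  interest: 2
  payment: 3
  transfer: 2
  withdrawal: 2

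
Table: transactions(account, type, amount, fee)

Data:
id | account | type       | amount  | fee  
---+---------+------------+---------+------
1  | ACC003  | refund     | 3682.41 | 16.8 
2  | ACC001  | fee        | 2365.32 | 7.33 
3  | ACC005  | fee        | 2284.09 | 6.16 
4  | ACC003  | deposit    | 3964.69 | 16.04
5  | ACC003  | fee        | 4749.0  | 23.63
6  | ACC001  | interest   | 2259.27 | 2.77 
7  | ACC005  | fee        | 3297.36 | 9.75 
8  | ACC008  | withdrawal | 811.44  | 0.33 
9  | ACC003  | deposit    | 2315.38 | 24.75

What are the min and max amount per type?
SELECT type, MIN(amount), MAX(amount)
FROM transactions
GROUP BY type

Result:
  deposit: min=2315.38, max=3964.69
  fee: min=2284.09, max=4749.00
  interest: min=2259.27, max=2259.27
  refund: min=3682.41, max=3682.41
  withdrawal: min=811.44, max=811.44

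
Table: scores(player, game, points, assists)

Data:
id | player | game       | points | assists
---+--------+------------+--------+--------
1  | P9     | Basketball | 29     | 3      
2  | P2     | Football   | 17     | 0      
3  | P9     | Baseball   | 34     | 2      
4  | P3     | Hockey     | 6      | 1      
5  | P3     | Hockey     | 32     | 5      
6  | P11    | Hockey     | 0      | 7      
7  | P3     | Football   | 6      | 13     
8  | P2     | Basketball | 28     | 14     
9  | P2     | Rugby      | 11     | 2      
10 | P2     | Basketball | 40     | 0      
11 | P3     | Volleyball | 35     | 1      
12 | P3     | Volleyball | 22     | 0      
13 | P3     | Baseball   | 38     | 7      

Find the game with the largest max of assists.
SELECT game, MAX(assists) as val
FROM scores
GROUP BY game
ORDER BY val DESC
LIMIT 1

Result: Basketball with max(assists) = 14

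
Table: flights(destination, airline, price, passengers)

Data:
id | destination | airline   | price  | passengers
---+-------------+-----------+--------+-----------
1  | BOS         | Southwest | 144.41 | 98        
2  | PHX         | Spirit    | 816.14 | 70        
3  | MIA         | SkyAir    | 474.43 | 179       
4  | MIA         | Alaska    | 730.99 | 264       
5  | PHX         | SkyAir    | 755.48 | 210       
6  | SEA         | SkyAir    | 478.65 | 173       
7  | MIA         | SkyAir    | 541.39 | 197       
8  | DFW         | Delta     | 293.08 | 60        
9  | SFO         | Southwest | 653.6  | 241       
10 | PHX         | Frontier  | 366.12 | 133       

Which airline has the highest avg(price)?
SELECT airline, AVG(price) as val
FROM flights
GROUP BY airline
ORDER BY val DESC
LIMIT 1

Result: Spirit with avg(price) = 816.14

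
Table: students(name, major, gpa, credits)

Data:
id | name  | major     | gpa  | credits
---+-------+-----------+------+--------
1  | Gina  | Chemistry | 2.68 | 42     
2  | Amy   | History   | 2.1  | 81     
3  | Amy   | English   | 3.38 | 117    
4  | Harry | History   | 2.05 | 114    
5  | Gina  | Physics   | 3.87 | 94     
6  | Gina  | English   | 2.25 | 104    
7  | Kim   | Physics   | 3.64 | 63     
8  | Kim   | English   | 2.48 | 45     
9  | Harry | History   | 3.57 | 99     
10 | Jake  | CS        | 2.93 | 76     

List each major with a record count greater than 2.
SELECT major, COUNT(*) as cnt
FROM students
GROUP BY major
HAVING COUNT(*) > 2

Result:
  English: 3
  History: 3

Note: HAVING filters groups after aggregation, WHERE filters rows before.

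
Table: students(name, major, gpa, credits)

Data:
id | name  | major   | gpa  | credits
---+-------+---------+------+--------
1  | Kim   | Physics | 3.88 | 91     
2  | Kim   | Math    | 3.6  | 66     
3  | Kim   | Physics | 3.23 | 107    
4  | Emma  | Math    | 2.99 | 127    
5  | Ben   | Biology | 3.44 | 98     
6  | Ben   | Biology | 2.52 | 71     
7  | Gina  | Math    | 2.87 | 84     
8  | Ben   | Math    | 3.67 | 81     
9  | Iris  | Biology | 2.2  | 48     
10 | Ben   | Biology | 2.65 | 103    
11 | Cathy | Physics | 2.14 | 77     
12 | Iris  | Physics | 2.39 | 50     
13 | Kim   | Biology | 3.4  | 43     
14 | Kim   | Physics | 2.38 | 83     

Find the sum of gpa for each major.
SELECT major, SUM(gpa) as result
FROM students
GROUP BY major

Result:
  Biology: 14.21
  Math: 13.13
  Physics: 14.02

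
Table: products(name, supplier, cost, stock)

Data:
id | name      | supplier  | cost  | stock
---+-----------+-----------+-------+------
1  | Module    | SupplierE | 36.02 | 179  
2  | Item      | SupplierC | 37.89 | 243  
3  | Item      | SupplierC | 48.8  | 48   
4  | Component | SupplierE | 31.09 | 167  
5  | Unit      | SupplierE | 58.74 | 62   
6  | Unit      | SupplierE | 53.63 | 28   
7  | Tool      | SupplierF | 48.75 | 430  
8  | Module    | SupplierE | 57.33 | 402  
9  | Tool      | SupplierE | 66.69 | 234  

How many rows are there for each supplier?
SELECT supplier, COUNT(*) as count
FROM products
GROUP BY supplier

Result:
  SupplierC: 2
  SupplierE: 6
  SupplierF: 1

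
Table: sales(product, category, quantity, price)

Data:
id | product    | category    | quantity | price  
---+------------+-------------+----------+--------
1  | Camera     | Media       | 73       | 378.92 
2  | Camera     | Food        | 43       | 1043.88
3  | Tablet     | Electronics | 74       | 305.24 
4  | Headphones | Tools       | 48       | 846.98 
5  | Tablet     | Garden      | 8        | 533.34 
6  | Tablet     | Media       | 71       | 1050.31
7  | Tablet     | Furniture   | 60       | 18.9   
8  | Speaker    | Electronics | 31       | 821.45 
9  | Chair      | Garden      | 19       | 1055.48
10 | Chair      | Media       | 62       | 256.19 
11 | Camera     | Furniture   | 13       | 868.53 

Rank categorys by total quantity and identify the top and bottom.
SELECT category, SUM(quantity)
FROM sales
GROUP BY category
ORDER BY SUM(quantity)

All groups:
  Garden: 27
  Food: 43
  Tools: 48
  Furniture: 73
  Electronics: 105
  Media: 206

Highest: Media (206)
Lowest: Garden (27)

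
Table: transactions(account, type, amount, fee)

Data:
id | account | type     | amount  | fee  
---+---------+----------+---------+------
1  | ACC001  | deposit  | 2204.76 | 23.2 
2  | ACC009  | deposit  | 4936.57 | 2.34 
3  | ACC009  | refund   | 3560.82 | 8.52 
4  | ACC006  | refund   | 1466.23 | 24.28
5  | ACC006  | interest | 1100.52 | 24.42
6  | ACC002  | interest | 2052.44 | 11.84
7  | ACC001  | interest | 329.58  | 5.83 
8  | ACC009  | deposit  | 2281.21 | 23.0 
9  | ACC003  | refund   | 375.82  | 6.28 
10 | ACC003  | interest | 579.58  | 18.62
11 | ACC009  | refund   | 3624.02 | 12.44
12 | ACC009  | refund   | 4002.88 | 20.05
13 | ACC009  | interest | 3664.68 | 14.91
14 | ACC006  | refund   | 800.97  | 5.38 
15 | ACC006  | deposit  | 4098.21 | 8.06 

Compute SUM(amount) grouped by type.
SELECT type, SUM(amount) as result
FROM transactions
GROUP BY type

Result:
  deposit: 13520.75
  interest: 7726.80
  refund: 13830.74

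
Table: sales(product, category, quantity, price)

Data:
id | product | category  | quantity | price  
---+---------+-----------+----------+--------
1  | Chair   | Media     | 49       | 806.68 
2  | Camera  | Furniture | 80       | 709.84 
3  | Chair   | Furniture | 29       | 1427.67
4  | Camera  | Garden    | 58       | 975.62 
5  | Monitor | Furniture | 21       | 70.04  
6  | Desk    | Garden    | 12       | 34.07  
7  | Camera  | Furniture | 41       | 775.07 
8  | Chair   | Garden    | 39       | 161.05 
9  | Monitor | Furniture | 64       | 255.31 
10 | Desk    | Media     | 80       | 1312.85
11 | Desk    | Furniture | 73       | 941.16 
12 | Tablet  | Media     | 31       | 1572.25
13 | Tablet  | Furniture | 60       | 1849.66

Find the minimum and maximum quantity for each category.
SELECT category, MIN(quantity), MAX(quantity)
FROM sales
GROUP BY category

Result:
  Furniture: min=21, max=80
  Garden: min=12, max=58
  Media: min=31, max=80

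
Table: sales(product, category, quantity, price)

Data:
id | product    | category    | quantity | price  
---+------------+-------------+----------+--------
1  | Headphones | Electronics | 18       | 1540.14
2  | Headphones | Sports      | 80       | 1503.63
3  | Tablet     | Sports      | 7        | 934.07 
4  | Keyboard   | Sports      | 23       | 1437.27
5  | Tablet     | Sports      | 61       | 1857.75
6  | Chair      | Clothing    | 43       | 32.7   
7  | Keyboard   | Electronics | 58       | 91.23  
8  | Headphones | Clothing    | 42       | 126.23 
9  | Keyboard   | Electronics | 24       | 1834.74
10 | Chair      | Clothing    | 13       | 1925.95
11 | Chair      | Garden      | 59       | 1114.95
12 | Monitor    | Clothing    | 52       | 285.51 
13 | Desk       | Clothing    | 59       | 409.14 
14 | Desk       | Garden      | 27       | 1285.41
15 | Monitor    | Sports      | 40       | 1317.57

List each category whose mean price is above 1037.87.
SELECT category, AVG(price)
FROM sales
GROUP BY category
HAVING AVG(price) > 1037.87

Result:
  Electronics: avg=1155.37
  Garden: avg=1200.18
  Sports: avg=1410.06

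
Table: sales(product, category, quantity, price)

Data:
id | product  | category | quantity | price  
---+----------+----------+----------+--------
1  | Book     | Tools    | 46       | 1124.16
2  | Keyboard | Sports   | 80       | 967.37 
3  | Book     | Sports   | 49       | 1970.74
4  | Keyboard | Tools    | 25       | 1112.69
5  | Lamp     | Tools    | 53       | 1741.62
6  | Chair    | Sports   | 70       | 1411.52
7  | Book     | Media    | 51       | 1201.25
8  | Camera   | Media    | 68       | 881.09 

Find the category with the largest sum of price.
SELECT category, SUM(price) as val
FROM sales
GROUP BY category
ORDER BY val DESC
LIMIT 1

Result: Sports with sum(price) = 4349.63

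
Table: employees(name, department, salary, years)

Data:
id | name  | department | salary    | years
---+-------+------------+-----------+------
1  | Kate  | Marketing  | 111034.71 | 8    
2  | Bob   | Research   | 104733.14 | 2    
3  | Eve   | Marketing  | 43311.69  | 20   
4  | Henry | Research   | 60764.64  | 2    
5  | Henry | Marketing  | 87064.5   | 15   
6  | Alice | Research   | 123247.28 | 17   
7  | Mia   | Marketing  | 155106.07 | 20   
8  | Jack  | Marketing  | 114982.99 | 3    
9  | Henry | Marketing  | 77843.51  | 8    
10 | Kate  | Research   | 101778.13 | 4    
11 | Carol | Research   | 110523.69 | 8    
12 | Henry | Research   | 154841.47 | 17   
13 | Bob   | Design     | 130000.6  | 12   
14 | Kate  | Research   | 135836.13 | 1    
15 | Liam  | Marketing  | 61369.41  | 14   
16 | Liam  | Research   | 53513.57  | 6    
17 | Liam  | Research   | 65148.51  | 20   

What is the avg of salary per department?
SELECT department, AVG(salary) as result
FROM employees
GROUP BY department

Result:
  Design: 130000.60
  Marketing: 92958.98
  Research: 101154.06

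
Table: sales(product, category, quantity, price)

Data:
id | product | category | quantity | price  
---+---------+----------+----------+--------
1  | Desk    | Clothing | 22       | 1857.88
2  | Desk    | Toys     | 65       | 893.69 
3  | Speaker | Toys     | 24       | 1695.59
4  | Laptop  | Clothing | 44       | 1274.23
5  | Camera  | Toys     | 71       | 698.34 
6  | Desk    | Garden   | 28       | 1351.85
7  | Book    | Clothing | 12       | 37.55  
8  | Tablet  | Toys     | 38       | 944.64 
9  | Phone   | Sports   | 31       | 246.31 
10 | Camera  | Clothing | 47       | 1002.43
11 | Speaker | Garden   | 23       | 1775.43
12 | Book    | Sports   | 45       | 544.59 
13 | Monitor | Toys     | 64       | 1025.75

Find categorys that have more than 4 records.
SELECT category, COUNT(*) as cnt
FROM sales
GROUP BY category
HAVING COUNT(*) > 4

Result:
  Toys: 5

Note: HAVING filters groups after aggregation, WHERE filters rows before.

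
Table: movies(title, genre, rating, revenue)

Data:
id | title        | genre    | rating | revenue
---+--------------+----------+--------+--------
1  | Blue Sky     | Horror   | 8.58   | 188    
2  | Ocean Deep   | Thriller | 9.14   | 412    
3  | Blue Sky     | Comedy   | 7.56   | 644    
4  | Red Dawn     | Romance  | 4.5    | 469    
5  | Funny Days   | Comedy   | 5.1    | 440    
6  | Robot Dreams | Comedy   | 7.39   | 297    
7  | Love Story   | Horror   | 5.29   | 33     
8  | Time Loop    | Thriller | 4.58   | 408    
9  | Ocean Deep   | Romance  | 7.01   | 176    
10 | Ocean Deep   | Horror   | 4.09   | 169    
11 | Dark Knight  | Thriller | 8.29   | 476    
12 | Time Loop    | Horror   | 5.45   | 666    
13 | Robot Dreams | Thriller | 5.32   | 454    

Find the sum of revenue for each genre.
SELECT genre, SUM(revenue) as result
FROM movies
GROUP BY genre

Result:
  Comedy: 1381
  Horror: 1056
  Romance: 645
  Thriller: 1750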